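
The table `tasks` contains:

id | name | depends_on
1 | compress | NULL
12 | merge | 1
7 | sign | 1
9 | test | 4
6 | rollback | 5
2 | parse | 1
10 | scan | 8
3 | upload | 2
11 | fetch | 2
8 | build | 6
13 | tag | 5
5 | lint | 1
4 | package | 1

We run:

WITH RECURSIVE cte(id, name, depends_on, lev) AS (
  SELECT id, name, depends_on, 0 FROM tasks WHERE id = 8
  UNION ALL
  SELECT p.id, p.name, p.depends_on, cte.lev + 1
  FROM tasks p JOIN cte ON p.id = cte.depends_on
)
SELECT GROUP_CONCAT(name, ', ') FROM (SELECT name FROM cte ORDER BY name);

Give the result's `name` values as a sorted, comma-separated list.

Base: id=8 (build), depends_on=6, lev 0.
Iteration 1: join on id=6 -> rollback (id 6, depends_on=5, lev 1).
Iteration 2: join on id=5 -> lint (id 5, depends_on=1, lev 2).
Iteration 3: join on id=1 -> compress (id 1, depends_on=NULL, lev 3).
Iteration 4: depends_on is NULL; no match; recursion stops.

build, compress, lint, rollback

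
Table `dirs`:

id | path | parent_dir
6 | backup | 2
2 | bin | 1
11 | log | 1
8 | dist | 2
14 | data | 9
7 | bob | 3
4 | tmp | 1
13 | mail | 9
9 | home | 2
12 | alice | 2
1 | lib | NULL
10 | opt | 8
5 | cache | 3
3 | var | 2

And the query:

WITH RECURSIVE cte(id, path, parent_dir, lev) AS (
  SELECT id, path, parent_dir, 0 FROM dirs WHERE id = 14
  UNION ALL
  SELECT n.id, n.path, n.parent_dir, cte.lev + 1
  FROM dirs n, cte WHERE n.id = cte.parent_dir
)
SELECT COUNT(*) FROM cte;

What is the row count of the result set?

4

Base: id=14 (data), parent_dir=9, lev 0.
Iteration 1: join on id=9 -> home (id 9, parent_dir=2, lev 1).
Iteration 2: join on id=2 -> bin (id 2, parent_dir=1, lev 2).
Iteration 3: join on id=1 -> lib (id 1, parent_dir=NULL, lev 3).
Iteration 4: parent_dir is NULL; no match; recursion stops.
Total rows emitted: 4.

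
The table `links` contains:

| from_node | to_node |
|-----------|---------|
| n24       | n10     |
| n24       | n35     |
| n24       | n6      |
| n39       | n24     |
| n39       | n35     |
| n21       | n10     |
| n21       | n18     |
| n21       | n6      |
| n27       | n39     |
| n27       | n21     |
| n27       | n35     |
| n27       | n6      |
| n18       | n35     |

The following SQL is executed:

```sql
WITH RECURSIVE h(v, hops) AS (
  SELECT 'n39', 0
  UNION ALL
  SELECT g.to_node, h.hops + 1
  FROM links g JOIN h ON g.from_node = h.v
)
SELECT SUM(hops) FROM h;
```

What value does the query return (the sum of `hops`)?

Base: (n39, hops=0).
Iteration 1: edges from {n39} -> (n24, hops=1), (n35, hops=1).
Iteration 2: edges from {n24,n35} -> (n10, hops=2), (n35, hops=2), (n6, hops=2).
Iteration 3: no outgoing edges from {n10,n35,n6}; recursion stops.
SUM(hops) = 0 + 1 + 1 + 2 + 2 + 2 = 8.

8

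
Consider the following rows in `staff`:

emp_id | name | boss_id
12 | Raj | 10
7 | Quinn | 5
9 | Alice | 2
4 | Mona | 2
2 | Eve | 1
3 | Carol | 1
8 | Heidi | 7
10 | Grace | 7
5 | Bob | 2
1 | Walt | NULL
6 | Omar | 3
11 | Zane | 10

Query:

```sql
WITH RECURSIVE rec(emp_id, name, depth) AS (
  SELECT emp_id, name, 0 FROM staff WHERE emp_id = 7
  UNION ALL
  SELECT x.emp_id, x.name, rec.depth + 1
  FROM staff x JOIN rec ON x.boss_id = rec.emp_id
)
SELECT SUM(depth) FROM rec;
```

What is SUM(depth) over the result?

Base: emp_id=7 (Quinn) at depth 0.
Iteration 1: rows with boss_id in {7} -> Heidi (id 8, depth 1), Grace (id 10, depth 1).
Iteration 2: rows with boss_id in {8,10} -> Zane (id 11, depth 2), Raj (id 12, depth 2).
Iteration 3: no rows with boss_id in {11,12}; recursion stops.
SUM(depth) = 0 + 1 + 1 + 2 + 2 = 6.

6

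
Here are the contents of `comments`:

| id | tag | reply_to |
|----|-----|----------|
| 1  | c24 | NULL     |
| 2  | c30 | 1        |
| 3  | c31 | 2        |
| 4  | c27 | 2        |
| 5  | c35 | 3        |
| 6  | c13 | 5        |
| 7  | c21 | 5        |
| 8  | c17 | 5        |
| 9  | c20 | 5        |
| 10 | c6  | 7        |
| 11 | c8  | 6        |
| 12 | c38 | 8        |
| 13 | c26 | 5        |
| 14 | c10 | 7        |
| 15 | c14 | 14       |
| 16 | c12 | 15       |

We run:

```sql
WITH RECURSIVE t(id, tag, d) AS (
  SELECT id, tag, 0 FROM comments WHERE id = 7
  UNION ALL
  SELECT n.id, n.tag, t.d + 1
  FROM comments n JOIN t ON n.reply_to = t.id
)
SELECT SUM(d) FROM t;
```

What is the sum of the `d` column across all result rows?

Base: id=7 (c21) at d 0.
Iteration 1: rows with reply_to in {7} -> c6 (id 10, d 1), c10 (id 14, d 1).
Iteration 2: rows with reply_to in {10,14} -> c14 (id 15, d 2).
Iteration 3: rows with reply_to in {15} -> c12 (id 16, d 3).
Iteration 4: no rows with reply_to in {16}; recursion stops.
SUM(d) = 0 + 1 + 1 + 2 + 3 = 7.

7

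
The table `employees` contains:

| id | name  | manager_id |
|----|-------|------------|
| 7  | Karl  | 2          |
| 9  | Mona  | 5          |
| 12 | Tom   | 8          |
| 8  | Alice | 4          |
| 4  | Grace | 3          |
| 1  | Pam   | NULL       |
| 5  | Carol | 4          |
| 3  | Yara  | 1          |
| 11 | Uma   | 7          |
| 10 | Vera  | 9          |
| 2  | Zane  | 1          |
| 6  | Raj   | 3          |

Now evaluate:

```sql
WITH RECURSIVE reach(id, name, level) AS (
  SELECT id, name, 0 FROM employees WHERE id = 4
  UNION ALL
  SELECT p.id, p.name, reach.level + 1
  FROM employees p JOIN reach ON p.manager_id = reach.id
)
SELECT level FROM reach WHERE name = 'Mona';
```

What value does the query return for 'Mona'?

Base: id=4 (Grace) at level 0.
Iteration 1: rows with manager_id in {4} -> Carol (id 5, level 1), Alice (id 8, level 1).
Iteration 2: rows with manager_id in {5,8} -> Mona (id 9, level 2), Tom (id 12, level 2).
Iteration 3: rows with manager_id in {9,12} -> Vera (id 10, level 3).
Iteration 4: no rows with manager_id in {10}; recursion stops.

2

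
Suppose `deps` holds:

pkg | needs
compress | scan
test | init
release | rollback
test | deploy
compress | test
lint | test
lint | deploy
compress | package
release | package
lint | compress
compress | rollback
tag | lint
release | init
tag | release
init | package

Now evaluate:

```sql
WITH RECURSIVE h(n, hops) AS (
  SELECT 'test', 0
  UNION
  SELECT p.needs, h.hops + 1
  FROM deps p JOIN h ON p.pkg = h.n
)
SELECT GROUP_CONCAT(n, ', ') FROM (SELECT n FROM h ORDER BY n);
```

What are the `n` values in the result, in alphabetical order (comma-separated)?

deploy, init, package, test

Base: (test, hops=0).
Iteration 1: edges from {test} -> (deploy, hops=1), (init, hops=1).
Iteration 2: edges from {deploy,init} -> (package, hops=2).
Iteration 3: no outgoing edges from {package}; recursion stops.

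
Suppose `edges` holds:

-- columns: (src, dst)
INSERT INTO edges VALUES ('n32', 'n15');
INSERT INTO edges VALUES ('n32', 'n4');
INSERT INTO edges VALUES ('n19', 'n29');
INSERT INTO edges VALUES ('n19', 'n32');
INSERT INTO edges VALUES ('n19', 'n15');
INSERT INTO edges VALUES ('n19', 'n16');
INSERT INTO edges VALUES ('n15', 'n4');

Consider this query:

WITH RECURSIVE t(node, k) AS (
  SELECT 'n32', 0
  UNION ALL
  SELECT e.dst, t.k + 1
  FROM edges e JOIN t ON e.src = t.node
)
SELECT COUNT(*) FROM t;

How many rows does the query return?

Base: (n32, k=0).
Iteration 1: edges from {n32} -> (n15, k=1), (n4, k=1).
Iteration 2: edges from {n15,n4} -> (n4, k=2).
Iteration 3: no outgoing edges from {n4}; recursion stops.
Total rows emitted: 4.

4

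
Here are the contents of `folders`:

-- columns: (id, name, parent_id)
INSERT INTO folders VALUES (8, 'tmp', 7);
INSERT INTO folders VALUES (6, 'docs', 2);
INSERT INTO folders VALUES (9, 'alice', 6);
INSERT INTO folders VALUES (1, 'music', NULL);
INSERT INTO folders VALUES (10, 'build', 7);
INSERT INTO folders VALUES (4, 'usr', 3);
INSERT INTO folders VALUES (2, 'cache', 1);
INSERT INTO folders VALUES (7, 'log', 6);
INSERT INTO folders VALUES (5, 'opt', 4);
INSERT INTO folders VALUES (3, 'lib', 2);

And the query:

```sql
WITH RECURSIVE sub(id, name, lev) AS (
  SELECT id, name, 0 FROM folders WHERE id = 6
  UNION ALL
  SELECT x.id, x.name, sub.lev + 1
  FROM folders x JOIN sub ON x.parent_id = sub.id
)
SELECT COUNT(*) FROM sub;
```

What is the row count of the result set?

Base: id=6 (docs) at lev 0.
Iteration 1: rows with parent_id in {6} -> log (id 7, lev 1), alice (id 9, lev 1).
Iteration 2: rows with parent_id in {7,9} -> tmp (id 8, lev 2), build (id 10, lev 2).
Iteration 3: no rows with parent_id in {8,10}; recursion stops.
Total rows emitted: 5.

5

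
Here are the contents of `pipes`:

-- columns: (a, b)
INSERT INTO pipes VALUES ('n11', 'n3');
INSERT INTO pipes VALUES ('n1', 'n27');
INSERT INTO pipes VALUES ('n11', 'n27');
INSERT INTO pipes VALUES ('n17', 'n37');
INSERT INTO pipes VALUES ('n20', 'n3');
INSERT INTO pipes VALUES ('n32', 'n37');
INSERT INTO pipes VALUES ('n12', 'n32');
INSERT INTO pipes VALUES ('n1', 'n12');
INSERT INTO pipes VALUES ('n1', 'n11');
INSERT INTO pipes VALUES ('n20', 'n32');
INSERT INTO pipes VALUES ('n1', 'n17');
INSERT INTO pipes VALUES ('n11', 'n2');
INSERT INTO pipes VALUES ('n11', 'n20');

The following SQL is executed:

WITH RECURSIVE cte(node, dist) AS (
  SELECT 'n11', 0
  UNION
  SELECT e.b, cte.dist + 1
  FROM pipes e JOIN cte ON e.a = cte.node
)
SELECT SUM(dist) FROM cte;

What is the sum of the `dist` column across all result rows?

11

Base: (n11, dist=0).
Iteration 1: edges from {n11} -> (n2, dist=1), (n20, dist=1), (n27, dist=1), (n3, dist=1).
Iteration 2: edges from {n2,n20,n27,n3} -> (n3, dist=2), (n32, dist=2).
Iteration 3: edges from {n3,n32} -> (n37, dist=3).
Iteration 4: no outgoing edges from {n37}; recursion stops.
SUM(dist) = 0 + 1 + 1 + 1 + 1 + 2 + 2 + 3 = 11.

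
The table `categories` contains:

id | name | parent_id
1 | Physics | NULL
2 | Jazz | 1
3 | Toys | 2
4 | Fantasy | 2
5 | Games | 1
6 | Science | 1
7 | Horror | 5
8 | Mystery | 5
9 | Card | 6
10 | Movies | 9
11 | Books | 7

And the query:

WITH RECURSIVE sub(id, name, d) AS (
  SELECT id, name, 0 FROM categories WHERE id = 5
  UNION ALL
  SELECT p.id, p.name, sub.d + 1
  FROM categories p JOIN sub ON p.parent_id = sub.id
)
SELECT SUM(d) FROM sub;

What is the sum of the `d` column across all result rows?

4

Base: id=5 (Games) at d 0.
Iteration 1: rows with parent_id in {5} -> Horror (id 7, d 1), Mystery (id 8, d 1).
Iteration 2: rows with parent_id in {7,8} -> Books (id 11, d 2).
Iteration 3: no rows with parent_id in {11}; recursion stops.
SUM(d) = 0 + 1 + 1 + 2 = 4.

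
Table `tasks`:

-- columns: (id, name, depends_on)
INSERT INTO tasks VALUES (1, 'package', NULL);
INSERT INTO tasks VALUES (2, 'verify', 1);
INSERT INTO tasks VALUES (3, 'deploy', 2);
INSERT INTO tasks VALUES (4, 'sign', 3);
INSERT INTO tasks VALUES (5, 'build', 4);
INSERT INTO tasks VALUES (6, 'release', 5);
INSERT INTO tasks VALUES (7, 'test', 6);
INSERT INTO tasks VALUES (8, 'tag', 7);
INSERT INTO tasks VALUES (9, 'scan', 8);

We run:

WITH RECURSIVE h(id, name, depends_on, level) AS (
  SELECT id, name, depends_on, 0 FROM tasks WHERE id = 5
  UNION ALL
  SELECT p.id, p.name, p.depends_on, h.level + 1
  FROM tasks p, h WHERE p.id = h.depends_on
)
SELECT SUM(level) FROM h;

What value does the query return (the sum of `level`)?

Base: id=5 (build), depends_on=4, level 0.
Iteration 1: join on id=4 -> sign (id 4, depends_on=3, level 1).
Iteration 2: join on id=3 -> deploy (id 3, depends_on=2, level 2).
Iteration 3: join on id=2 -> verify (id 2, depends_on=1, level 3).
Iteration 4: join on id=1 -> package (id 1, depends_on=NULL, level 4).
Iteration 5: depends_on is NULL; no match; recursion stops.
SUM(level) = 0 + 1 + 2 + 3 + 4 = 10.

10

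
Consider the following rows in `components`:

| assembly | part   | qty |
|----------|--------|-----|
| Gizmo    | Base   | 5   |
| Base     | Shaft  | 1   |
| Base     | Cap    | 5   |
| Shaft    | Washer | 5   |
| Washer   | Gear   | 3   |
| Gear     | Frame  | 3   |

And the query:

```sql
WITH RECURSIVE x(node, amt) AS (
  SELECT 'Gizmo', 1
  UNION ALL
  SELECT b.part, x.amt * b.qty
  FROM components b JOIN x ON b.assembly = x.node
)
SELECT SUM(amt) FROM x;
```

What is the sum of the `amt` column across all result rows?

Base: (Gizmo, amt=1).
Iteration 1: components of {Gizmo} -> Base = 1*5 = 5.
Iteration 2: components of {Base} -> Cap = 5*5 = 25, Shaft = 5*1 = 5.
Iteration 3: components of {Cap,Shaft} -> Washer = 5*5 = 25.
Iteration 4: components of {Washer} -> Gear = 25*3 = 75.
Iteration 5: components of {Gear} -> Frame = 75*3 = 225.
Iteration 6: no further components; recursion stops.
SUM(amt) = 1 + 5 + 5 + 25 + 25 + 75 + 225 = 361.

361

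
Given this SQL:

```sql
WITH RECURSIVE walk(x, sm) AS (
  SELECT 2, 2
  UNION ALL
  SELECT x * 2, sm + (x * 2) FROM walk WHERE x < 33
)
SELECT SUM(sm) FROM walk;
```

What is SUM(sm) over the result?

Base: x=2, sm=2.
Iteration 1: 2 < 33 holds -> x = 2 * 2 = 4, sm = 2 + 4 = 6.
Iteration 2: 4 < 33 holds -> x = 4 * 2 = 8, sm = 6 + 8 = 14.
Iteration 3: 8 < 33 holds -> x = 8 * 2 = 16, sm = 14 + 16 = 30.
Iteration 4: 16 < 33 holds -> x = 16 * 2 = 32, sm = 30 + 32 = 62.
Iteration 5: 32 < 33 holds -> x = 32 * 2 = 64, sm = 62 + 64 = 126.
Iteration 6: 64 < 33 fails; recursion stops.
SUM(sm) = 2 + 6 + 14 + 30 + 62 + 126 = 240.

240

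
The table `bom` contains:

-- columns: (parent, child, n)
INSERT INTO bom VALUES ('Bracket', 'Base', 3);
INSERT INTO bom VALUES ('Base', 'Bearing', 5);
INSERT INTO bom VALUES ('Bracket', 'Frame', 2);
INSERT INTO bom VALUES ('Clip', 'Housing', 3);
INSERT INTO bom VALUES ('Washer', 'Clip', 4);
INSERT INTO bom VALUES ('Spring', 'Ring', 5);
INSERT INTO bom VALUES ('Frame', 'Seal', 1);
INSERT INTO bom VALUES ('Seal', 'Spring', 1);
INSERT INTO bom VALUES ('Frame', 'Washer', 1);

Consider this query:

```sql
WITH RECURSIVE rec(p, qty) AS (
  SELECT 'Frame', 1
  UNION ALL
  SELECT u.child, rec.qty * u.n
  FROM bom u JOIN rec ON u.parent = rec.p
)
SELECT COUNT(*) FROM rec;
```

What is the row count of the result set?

Base: (Frame, qty=1).
Iteration 1: components of {Frame} -> Seal = 1*1 = 1, Washer = 1*1 = 1.
Iteration 2: components of {Seal,Washer} -> Clip = 1*4 = 4, Spring = 1*1 = 1.
Iteration 3: components of {Clip,Spring} -> Housing = 4*3 = 12, Ring = 1*5 = 5.
Iteration 4: no further components; recursion stops.
Total rows emitted: 7.

7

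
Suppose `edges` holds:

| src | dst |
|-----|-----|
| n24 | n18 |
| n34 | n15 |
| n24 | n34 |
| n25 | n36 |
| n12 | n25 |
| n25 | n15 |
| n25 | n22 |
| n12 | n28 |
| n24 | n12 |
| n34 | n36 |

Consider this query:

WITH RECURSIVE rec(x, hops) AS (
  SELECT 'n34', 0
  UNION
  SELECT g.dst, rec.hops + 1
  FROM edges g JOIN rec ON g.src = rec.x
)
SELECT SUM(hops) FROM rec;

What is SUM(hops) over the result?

2

Base: (n34, hops=0).
Iteration 1: edges from {n34} -> (n15, hops=1), (n36, hops=1).
Iteration 2: no outgoing edges from {n15,n36}; recursion stops.
SUM(hops) = 0 + 1 + 1 = 2.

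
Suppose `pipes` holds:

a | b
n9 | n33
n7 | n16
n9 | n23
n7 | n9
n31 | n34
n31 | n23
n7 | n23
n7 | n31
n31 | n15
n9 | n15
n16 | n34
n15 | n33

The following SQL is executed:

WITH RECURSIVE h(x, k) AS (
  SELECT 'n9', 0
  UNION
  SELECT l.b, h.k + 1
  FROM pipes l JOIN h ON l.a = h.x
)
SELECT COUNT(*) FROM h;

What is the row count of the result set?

Base: (n9, k=0).
Iteration 1: edges from {n9} -> (n15, k=1), (n23, k=1), (n33, k=1).
Iteration 2: edges from {n15,n23,n33} -> (n33, k=2).
Iteration 3: no outgoing edges from {n33}; recursion stops.
Total rows emitted: 5.

5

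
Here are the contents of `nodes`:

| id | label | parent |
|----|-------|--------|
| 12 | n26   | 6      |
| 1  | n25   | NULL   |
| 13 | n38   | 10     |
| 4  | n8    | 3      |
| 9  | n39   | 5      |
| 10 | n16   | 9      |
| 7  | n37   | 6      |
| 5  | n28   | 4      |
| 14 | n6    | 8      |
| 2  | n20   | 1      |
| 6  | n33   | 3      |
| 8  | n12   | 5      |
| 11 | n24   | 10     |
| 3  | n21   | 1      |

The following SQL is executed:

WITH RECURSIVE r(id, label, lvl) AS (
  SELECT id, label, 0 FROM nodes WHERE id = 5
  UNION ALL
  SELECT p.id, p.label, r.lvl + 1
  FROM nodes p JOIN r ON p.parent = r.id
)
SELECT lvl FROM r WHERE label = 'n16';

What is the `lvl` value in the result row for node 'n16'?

Base: id=5 (n28) at lvl 0.
Iteration 1: rows with parent in {5} -> n12 (id 8, lvl 1), n39 (id 9, lvl 1).
Iteration 2: rows with parent in {8,9} -> n16 (id 10, lvl 2), n6 (id 14, lvl 2).
Iteration 3: rows with parent in {10,14} -> n24 (id 11, lvl 3), n38 (id 13, lvl 3).
Iteration 4: no rows with parent in {11,13}; recursion stops.

2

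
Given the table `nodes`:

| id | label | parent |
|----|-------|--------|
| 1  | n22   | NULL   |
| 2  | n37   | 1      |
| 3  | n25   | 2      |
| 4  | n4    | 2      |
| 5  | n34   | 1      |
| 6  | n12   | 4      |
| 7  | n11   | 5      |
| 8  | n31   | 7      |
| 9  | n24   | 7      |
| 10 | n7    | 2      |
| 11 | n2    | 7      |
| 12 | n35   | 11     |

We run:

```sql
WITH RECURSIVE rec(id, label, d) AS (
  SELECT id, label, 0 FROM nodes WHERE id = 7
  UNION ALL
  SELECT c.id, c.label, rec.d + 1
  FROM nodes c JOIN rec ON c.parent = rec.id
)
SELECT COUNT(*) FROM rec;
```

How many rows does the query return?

Base: id=7 (n11) at d 0.
Iteration 1: rows with parent in {7} -> n31 (id 8, d 1), n24 (id 9, d 1), n2 (id 11, d 1).
Iteration 2: rows with parent in {8,9,11} -> n35 (id 12, d 2).
Iteration 3: no rows with parent in {12}; recursion stops.
Total rows emitted: 5.

5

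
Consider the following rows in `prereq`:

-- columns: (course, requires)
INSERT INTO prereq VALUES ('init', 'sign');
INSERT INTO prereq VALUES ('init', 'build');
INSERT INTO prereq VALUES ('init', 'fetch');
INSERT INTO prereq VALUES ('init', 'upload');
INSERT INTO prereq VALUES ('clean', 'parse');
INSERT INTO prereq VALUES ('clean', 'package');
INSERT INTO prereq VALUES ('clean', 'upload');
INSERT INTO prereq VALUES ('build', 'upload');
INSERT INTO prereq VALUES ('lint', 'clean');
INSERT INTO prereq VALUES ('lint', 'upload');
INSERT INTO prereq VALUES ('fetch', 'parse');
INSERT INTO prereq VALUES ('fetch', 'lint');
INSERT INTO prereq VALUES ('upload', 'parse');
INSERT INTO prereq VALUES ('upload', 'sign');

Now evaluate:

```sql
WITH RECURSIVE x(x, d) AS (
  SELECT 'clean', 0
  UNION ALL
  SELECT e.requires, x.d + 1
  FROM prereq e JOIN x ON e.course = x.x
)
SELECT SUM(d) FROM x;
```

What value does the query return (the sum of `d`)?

Base: (clean, d=0).
Iteration 1: edges from {clean} -> (package, d=1), (parse, d=1), (upload, d=1).
Iteration 2: edges from {package,parse,upload} -> (parse, d=2), (sign, d=2).
Iteration 3: no outgoing edges from {parse,sign}; recursion stops.
SUM(d) = 0 + 1 + 1 + 1 + 2 + 2 = 7.

7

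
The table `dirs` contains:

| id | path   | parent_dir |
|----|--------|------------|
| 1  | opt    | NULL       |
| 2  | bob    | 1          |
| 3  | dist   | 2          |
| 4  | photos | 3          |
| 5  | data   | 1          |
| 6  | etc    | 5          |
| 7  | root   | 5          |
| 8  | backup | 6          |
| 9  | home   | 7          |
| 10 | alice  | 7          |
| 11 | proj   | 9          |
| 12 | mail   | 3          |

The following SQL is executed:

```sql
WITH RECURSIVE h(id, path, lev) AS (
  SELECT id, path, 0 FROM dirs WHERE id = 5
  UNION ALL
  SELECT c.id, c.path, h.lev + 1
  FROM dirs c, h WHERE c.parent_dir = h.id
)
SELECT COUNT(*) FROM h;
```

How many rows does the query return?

7

Base: id=5 (data) at lev 0.
Iteration 1: rows with parent_dir in {5} -> etc (id 6, lev 1), root (id 7, lev 1).
Iteration 2: rows with parent_dir in {6,7} -> backup (id 8, lev 2), home (id 9, lev 2), alice (id 10, lev 2).
Iteration 3: rows with parent_dir in {8,9,10} -> proj (id 11, lev 3).
Iteration 4: no rows with parent_dir in {11}; recursion stops.
Total rows emitted: 7.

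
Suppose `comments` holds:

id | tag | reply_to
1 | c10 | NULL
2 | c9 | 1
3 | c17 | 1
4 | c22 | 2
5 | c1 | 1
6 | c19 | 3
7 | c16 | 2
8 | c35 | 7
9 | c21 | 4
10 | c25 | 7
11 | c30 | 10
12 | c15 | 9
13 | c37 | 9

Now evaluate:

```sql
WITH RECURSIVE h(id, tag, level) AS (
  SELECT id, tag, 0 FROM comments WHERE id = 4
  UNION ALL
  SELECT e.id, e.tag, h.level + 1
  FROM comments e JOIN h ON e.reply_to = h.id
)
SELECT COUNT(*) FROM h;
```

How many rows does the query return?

Base: id=4 (c22) at level 0.
Iteration 1: rows with reply_to in {4} -> c21 (id 9, level 1).
Iteration 2: rows with reply_to in {9} -> c15 (id 12, level 2), c37 (id 13, level 2).
Iteration 3: no rows with reply_to in {12,13}; recursion stops.
Total rows emitted: 4.

4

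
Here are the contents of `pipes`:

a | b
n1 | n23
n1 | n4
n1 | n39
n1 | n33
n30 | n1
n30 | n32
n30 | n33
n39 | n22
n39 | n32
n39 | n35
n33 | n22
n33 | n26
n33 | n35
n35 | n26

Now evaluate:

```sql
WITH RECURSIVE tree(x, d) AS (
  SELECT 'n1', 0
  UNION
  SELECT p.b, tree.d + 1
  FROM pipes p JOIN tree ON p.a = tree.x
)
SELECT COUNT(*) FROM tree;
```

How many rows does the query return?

10

Base: (n1, d=0).
Iteration 1: edges from {n1} -> (n23, d=1), (n33, d=1), (n39, d=1), (n4, d=1).
Iteration 2: edges from {n23,n33,n39,n4} -> (n22, d=2), (n26, d=2), (n32, d=2), (n35, d=2). [UNION drops 2 duplicate row(s)]
Iteration 3: edges from {n22,n26,n32,n35} -> (n26, d=3).
Iteration 4: no outgoing edges from {n26}; recursion stops.
Total rows emitted: 10.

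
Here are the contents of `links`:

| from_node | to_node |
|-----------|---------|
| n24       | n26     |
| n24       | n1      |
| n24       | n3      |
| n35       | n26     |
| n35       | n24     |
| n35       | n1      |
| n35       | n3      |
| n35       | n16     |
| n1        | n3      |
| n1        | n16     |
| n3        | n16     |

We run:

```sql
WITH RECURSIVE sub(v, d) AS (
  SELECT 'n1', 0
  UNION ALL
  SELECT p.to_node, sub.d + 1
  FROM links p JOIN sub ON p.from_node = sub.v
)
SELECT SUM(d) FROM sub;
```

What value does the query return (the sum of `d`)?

4

Base: (n1, d=0).
Iteration 1: edges from {n1} -> (n16, d=1), (n3, d=1).
Iteration 2: edges from {n16,n3} -> (n16, d=2).
Iteration 3: no outgoing edges from {n16}; recursion stops.
SUM(d) = 0 + 1 + 1 + 2 = 4.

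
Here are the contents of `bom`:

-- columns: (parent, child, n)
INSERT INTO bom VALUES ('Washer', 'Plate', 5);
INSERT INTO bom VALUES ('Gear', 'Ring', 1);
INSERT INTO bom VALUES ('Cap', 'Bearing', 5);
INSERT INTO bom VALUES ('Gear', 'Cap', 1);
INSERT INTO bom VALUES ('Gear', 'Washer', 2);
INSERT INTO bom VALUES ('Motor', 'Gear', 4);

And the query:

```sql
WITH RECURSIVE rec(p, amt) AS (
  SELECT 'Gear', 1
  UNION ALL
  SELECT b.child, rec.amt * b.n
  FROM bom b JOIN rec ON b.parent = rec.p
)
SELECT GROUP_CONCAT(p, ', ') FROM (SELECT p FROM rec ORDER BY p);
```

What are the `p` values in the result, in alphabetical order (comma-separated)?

Bearing, Cap, Gear, Plate, Ring, Washer

Base: (Gear, amt=1).
Iteration 1: components of {Gear} -> Cap = 1*1 = 1, Ring = 1*1 = 1, Washer = 1*2 = 2.
Iteration 2: components of {Cap,Ring,Washer} -> Bearing = 1*5 = 5, Plate = 2*5 = 10.
Iteration 3: no further components; recursion stops.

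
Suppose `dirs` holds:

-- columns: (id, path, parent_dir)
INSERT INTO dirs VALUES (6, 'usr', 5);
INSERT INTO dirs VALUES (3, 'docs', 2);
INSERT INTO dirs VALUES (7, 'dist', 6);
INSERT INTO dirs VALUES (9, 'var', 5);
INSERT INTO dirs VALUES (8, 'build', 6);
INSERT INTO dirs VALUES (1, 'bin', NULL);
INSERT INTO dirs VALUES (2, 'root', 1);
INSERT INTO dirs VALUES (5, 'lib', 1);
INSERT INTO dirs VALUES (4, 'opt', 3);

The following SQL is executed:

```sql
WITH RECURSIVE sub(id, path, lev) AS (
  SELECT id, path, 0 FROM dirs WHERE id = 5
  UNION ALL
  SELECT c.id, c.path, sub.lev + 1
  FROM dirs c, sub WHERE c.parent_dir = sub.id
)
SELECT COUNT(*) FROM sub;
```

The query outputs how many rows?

Base: id=5 (lib) at lev 0.
Iteration 1: rows with parent_dir in {5} -> usr (id 6, lev 1), var (id 9, lev 1).
Iteration 2: rows with parent_dir in {6,9} -> dist (id 7, lev 2), build (id 8, lev 2).
Iteration 3: no rows with parent_dir in {7,8}; recursion stops.
Total rows emitted: 5.

5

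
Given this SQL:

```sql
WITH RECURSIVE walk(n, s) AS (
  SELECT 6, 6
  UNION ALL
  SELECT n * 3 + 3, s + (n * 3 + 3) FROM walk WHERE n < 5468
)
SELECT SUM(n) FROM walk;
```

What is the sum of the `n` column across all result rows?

24588

Base: n=6, s=6.
Iteration 1: 6 < 5468 holds -> n = 6 * 3 + 3 = 21, s = 6 + 21 = 27.
Iteration 2: 21 < 5468 holds -> n = 21 * 3 + 3 = 66, s = 27 + 66 = 93.
Iteration 3: 66 < 5468 holds -> n = 66 * 3 + 3 = 201, s = 93 + 201 = 294.
Iteration 4: 201 < 5468 holds -> n = 201 * 3 + 3 = 606, s = 294 + 606 = 900.
Iteration 5: 606 < 5468 holds -> n = 606 * 3 + 3 = 1821, s = 900 + 1821 = 2721.
Iteration 6: 1821 < 5468 holds -> n = 1821 * 3 + 3 = 5466, s = 2721 + 5466 = 8187.
Iteration 7: 5466 < 5468 holds -> n = 5466 * 3 + 3 = 16401, s = 8187 + 16401 = 24588.
Iteration 8: 16401 < 5468 fails; recursion stops.
SUM(n) = 6 + 21 + 66 + 201 + 606 + 1821 + 5466 + 16401 = 24588.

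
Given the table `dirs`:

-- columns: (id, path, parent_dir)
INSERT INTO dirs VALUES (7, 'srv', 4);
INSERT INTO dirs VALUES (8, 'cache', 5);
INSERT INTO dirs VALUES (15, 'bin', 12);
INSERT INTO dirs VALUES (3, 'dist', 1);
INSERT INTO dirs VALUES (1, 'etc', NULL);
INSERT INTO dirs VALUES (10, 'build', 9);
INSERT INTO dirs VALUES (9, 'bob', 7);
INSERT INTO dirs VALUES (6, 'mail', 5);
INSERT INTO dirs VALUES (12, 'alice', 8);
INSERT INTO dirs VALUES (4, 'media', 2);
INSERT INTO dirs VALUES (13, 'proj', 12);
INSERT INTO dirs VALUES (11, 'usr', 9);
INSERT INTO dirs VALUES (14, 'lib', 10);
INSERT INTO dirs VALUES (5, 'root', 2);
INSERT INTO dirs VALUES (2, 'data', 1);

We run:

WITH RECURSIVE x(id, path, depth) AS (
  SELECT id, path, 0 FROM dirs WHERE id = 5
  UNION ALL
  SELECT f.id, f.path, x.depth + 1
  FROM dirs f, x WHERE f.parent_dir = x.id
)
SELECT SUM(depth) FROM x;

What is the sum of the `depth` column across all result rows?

Base: id=5 (root) at depth 0.
Iteration 1: rows with parent_dir in {5} -> mail (id 6, depth 1), cache (id 8, depth 1).
Iteration 2: rows with parent_dir in {6,8} -> alice (id 12, depth 2).
Iteration 3: rows with parent_dir in {12} -> proj (id 13, depth 3), bin (id 15, depth 3).
Iteration 4: no rows with parent_dir in {13,15}; recursion stops.
SUM(depth) = 0 + 1 + 1 + 2 + 3 + 3 = 10.

10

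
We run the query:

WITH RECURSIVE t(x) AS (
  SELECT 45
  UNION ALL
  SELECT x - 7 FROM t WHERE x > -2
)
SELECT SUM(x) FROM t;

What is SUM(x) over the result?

164

Base: x=45.
Iteration 1: 45 > -2 holds -> x = 45 - 7 = 38.
Iteration 2: 38 > -2 holds -> x = 38 - 7 = 31.
Iteration 3: 31 > -2 holds -> x = 31 - 7 = 24.
Iteration 4: 24 > -2 holds -> x = 24 - 7 = 17.
Iteration 5: 17 > -2 holds -> x = 17 - 7 = 10.
Iteration 6: 10 > -2 holds -> x = 10 - 7 = 3.
Iteration 7: 3 > -2 holds -> x = 3 - 7 = -4.
Iteration 8: -4 > -2 fails; recursion stops.
SUM(x) = 45 + 38 + 31 + 24 + 17 + 10 + 3 + -4 = 164.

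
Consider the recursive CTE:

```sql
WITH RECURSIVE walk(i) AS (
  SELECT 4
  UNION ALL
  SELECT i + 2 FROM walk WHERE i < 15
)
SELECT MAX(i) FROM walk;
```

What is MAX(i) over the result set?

Base: i=4.
Iteration 1: 4 < 15 holds -> i = 4 + 2 = 6.
Iteration 2: 6 < 15 holds -> i = 6 + 2 = 8.
Iteration 3: 8 < 15 holds -> i = 8 + 2 = 10.
Iteration 4: 10 < 15 holds -> i = 10 + 2 = 12.
Iteration 5: 12 < 15 holds -> i = 12 + 2 = 14.
Iteration 6: 14 < 15 holds -> i = 14 + 2 = 16.
Iteration 7: 16 < 15 fails; recursion stops.
i values: 4, 6, 8, 10, 12, 14, 16; the maximum is 16.

16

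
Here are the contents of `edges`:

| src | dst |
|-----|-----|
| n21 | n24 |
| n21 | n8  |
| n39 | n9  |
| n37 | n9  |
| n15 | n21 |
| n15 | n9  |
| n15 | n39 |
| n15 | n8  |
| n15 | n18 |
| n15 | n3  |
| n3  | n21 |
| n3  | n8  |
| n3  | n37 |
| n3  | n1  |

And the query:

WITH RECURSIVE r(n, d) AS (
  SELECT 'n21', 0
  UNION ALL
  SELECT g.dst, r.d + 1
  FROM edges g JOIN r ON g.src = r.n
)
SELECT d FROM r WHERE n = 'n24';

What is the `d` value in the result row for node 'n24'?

Base: (n21, d=0).
Iteration 1: edges from {n21} -> (n24, d=1), (n8, d=1).
Iteration 2: no outgoing edges from {n24,n8}; recursion stops.

1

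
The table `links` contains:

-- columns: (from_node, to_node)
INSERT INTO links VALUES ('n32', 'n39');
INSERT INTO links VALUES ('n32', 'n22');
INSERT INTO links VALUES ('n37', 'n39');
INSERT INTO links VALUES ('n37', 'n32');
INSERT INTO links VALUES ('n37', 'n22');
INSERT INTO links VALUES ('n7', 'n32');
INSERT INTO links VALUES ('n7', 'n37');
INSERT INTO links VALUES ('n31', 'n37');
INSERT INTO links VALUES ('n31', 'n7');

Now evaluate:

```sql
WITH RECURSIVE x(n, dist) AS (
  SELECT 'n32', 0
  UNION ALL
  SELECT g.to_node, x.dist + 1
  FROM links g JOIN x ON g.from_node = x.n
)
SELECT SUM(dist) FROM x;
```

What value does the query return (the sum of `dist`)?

Base: (n32, dist=0).
Iteration 1: edges from {n32} -> (n22, dist=1), (n39, dist=1).
Iteration 2: no outgoing edges from {n22,n39}; recursion stops.
SUM(dist) = 0 + 1 + 1 = 2.

2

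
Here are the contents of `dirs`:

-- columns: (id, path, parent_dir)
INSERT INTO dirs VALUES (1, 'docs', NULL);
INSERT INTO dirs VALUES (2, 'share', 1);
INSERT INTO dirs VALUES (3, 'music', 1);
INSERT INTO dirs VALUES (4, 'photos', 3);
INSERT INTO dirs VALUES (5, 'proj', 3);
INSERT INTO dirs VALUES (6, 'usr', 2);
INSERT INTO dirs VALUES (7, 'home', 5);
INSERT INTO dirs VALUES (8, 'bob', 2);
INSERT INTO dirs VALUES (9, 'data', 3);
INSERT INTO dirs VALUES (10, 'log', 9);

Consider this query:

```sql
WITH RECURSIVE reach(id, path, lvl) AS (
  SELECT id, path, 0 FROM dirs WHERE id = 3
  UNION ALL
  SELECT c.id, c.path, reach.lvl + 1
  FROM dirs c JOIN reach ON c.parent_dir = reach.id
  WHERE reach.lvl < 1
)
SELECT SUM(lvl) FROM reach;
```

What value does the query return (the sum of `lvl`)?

Base: id=3 (music) at lvl 0.
Iteration 1: rows with parent_dir in {3} -> photos (id 4, lvl 1), proj (id 5, lvl 1), data (id 9, lvl 1).
Iteration 2: lvl < 1 fails for all current rows; recursion stops.
SUM(lvl) = 0 + 1 + 1 + 1 = 3.

3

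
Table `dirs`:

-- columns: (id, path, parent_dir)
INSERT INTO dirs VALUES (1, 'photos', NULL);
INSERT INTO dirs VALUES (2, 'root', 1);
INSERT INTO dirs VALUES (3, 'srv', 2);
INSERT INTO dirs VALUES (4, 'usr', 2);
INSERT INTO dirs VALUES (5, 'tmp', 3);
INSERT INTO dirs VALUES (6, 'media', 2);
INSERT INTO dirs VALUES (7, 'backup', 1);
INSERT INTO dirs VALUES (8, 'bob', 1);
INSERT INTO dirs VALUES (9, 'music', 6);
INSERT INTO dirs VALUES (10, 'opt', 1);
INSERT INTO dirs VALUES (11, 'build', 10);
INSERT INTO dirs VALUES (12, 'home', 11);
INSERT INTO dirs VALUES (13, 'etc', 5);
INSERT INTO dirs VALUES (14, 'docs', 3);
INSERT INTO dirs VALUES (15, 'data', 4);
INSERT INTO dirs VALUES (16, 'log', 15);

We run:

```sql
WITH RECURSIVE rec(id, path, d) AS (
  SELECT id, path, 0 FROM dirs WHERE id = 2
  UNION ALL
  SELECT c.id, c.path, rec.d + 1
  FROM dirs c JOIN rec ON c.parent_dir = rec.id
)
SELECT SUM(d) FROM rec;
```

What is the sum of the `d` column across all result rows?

Base: id=2 (root) at d 0.
Iteration 1: rows with parent_dir in {2} -> srv (id 3, d 1), usr (id 4, d 1), media (id 6, d 1).
Iteration 2: rows with parent_dir in {3,4,6} -> tmp (id 5, d 2), music (id 9, d 2), docs (id 14, d 2), data (id 15, d 2).
Iteration 3: rows with parent_dir in {5,9,14,15} -> etc (id 13, d 3), log (id 16, d 3).
Iteration 4: no rows with parent_dir in {13,16}; recursion stops.
SUM(d) = 0 + 1 + 1 + 1 + 2 + 2 + 2 + 2 + 3 + 3 = 17.

17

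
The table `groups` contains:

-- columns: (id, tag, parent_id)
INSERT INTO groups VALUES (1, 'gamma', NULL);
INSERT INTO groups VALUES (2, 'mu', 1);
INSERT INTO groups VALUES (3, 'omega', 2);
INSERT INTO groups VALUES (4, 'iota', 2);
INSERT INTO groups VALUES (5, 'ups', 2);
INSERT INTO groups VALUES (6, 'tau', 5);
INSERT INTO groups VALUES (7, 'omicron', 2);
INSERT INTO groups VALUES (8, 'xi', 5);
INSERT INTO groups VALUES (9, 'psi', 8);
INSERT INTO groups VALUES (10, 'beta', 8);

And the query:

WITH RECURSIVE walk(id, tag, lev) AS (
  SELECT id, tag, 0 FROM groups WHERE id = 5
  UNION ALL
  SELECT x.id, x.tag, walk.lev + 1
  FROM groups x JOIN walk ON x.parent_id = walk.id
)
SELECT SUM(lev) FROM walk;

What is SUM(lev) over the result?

6

Base: id=5 (ups) at lev 0.
Iteration 1: rows with parent_id in {5} -> tau (id 6, lev 1), xi (id 8, lev 1).
Iteration 2: rows with parent_id in {6,8} -> psi (id 9, lev 2), beta (id 10, lev 2).
Iteration 3: no rows with parent_id in {9,10}; recursion stops.
SUM(lev) = 0 + 1 + 1 + 2 + 2 = 6.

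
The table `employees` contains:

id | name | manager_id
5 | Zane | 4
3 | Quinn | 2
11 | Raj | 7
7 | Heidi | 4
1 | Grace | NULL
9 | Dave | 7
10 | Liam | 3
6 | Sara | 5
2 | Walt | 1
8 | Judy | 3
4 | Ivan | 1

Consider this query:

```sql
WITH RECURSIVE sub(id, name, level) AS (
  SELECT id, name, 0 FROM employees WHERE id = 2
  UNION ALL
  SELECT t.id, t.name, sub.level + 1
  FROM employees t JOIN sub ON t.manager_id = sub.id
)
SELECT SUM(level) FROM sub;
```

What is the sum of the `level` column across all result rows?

5

Base: id=2 (Walt) at level 0.
Iteration 1: rows with manager_id in {2} -> Quinn (id 3, level 1).
Iteration 2: rows with manager_id in {3} -> Judy (id 8, level 2), Liam (id 10, level 2).
Iteration 3: no rows with manager_id in {8,10}; recursion stops.
SUM(level) = 0 + 1 + 2 + 2 = 5.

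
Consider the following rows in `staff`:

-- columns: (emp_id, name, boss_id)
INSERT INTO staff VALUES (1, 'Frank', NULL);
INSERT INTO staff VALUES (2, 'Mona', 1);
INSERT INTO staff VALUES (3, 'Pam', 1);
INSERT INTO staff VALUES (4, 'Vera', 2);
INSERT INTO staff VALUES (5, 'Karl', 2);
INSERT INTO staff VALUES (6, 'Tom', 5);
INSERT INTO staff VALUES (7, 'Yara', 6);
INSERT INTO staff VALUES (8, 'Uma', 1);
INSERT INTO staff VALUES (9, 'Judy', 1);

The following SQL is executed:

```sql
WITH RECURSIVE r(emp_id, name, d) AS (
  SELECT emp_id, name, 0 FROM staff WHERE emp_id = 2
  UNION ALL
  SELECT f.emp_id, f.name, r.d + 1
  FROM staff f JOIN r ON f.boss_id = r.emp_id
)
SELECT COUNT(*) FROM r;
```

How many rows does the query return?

Base: emp_id=2 (Mona) at d 0.
Iteration 1: rows with boss_id in {2} -> Vera (id 4, d 1), Karl (id 5, d 1).
Iteration 2: rows with boss_id in {4,5} -> Tom (id 6, d 2).
Iteration 3: rows with boss_id in {6} -> Yara (id 7, d 3).
Iteration 4: no rows with boss_id in {7}; recursion stops.
Total rows emitted: 5.

5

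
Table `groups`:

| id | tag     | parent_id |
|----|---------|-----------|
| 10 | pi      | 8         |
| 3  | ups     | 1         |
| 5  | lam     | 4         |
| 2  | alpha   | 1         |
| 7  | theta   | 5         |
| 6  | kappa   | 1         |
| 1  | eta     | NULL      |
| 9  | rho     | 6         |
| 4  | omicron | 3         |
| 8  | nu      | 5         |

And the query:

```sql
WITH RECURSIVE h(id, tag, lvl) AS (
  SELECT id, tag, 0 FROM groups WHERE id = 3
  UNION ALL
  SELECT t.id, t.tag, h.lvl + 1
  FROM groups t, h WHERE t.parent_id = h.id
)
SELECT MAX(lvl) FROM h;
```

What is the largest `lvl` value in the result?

Base: id=3 (ups) at lvl 0.
Iteration 1: rows with parent_id in {3} -> omicron (id 4, lvl 1).
Iteration 2: rows with parent_id in {4} -> lam (id 5, lvl 2).
Iteration 3: rows with parent_id in {5} -> theta (id 7, lvl 3), nu (id 8, lvl 3).
Iteration 4: rows with parent_id in {7,8} -> pi (id 10, lvl 4).
Iteration 5: no rows with parent_id in {10}; recursion stops.
lvl values: 0, 1, 2, 3, 3, 4; the maximum is 4.

4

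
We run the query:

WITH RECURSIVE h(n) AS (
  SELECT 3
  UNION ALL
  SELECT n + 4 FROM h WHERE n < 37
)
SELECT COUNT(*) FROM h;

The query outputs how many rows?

10

Base: n=3.
Iteration 1: 3 < 37 holds -> n = 3 + 4 = 7.
Iteration 2: 7 < 37 holds -> n = 7 + 4 = 11.
Iteration 3: 11 < 37 holds -> n = 11 + 4 = 15.
Iteration 4: 15 < 37 holds -> n = 15 + 4 = 19.
Iteration 5: 19 < 37 holds -> n = 19 + 4 = 23.
Iteration 6: 23 < 37 holds -> n = 23 + 4 = 27.
Iteration 7: 27 < 37 holds -> n = 27 + 4 = 31.
Iteration 8: 31 < 37 holds -> n = 31 + 4 = 35.
Iteration 9: 35 < 37 holds -> n = 35 + 4 = 39.
Iteration 10: 39 < 37 fails; recursion stops.
Total rows emitted: 10.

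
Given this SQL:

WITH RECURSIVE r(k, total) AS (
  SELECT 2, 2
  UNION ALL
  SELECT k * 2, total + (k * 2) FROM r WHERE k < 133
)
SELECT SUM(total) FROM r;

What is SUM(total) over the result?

1004

Base: k=2, total=2.
Iteration 1: 2 < 133 holds -> k = 2 * 2 = 4, total = 2 + 4 = 6.
Iteration 2: 4 < 133 holds -> k = 4 * 2 = 8, total = 6 + 8 = 14.
Iteration 3: 8 < 133 holds -> k = 8 * 2 = 16, total = 14 + 16 = 30.
Iteration 4: 16 < 133 holds -> k = 16 * 2 = 32, total = 30 + 32 = 62.
Iteration 5: 32 < 133 holds -> k = 32 * 2 = 64, total = 62 + 64 = 126.
Iteration 6: 64 < 133 holds -> k = 64 * 2 = 128, total = 126 + 128 = 254.
Iteration 7: 128 < 133 holds -> k = 128 * 2 = 256, total = 254 + 256 = 510.
Iteration 8: 256 < 133 fails; recursion stops.
SUM(total) = 2 + 6 + 14 + 30 + 62 + 126 + 254 + 510 = 1004.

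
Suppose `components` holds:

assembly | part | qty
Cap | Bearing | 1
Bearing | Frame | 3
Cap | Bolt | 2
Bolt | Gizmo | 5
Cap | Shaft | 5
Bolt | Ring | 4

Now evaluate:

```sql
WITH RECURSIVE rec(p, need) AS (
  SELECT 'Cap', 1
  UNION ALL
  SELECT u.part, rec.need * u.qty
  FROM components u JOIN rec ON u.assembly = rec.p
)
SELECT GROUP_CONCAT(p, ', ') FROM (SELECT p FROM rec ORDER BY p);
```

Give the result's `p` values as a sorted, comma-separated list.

Base: (Cap, need=1).
Iteration 1: components of {Cap} -> Bearing = 1*1 = 1, Bolt = 1*2 = 2, Shaft = 1*5 = 5.
Iteration 2: components of {Bearing,Bolt,Shaft} -> Frame = 1*3 = 3, Gizmo = 2*5 = 10, Ring = 2*4 = 8.
Iteration 3: no further components; recursion stops.

Bearing, Bolt, Cap, Frame, Gizmo, Ring, Shaft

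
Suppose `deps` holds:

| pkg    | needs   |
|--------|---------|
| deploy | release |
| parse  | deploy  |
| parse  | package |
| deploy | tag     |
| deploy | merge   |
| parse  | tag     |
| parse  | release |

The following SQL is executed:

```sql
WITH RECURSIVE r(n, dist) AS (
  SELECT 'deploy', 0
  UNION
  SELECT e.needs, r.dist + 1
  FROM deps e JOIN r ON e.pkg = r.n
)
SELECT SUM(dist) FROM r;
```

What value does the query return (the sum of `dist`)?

3

Base: (deploy, dist=0).
Iteration 1: edges from {deploy} -> (merge, dist=1), (release, dist=1), (tag, dist=1).
Iteration 2: no outgoing edges from {merge,release,tag}; recursion stops.
SUM(dist) = 0 + 1 + 1 + 1 = 3.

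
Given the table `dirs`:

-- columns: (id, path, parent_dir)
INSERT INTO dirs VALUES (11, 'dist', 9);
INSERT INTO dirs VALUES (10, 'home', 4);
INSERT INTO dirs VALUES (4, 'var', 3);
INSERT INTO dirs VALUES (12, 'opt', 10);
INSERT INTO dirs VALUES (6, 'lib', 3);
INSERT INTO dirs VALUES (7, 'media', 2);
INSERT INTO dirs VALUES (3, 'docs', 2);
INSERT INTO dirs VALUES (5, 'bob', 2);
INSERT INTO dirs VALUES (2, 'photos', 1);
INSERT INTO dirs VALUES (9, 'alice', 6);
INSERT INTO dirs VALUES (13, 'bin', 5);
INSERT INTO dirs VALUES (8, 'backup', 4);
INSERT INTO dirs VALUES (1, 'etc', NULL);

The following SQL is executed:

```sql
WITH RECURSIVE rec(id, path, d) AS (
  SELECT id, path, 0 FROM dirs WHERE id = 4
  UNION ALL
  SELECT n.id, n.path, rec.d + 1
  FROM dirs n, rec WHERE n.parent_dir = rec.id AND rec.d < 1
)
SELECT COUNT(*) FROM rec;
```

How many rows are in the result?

3

Base: id=4 (var) at d 0.
Iteration 1: rows with parent_dir in {4} -> backup (id 8, d 1), home (id 10, d 1).
Iteration 2: d < 1 fails for all current rows; recursion stops.
Total rows emitted: 3.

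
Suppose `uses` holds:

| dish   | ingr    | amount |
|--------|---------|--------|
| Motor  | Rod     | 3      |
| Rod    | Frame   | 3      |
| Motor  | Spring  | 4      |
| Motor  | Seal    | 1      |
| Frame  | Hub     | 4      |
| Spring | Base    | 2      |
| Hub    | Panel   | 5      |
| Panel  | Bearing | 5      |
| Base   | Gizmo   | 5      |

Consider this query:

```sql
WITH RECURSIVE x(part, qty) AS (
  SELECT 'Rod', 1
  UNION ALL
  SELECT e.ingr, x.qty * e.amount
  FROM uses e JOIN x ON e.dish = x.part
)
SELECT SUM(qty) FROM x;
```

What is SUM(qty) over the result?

Base: (Rod, qty=1).
Iteration 1: components of {Rod} -> Frame = 1*3 = 3.
Iteration 2: components of {Frame} -> Hub = 3*4 = 12.
Iteration 3: components of {Hub} -> Panel = 12*5 = 60.
Iteration 4: components of {Panel} -> Bearing = 60*5 = 300.
Iteration 5: no further components; recursion stops.
SUM(qty) = 1 + 3 + 12 + 60 + 300 = 376.

376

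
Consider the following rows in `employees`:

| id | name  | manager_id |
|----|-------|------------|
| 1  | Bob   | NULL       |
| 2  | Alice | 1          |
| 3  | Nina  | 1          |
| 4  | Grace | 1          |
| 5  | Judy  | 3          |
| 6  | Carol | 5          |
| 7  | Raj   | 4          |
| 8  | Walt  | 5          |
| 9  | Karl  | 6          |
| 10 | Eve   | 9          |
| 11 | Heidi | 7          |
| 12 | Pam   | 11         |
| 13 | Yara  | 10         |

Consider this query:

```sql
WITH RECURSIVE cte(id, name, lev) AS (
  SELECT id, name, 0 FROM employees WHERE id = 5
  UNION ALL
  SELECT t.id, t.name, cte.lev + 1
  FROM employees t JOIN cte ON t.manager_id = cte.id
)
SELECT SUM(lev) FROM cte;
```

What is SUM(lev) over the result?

11

Base: id=5 (Judy) at lev 0.
Iteration 1: rows with manager_id in {5} -> Carol (id 6, lev 1), Walt (id 8, lev 1).
Iteration 2: rows with manager_id in {6,8} -> Karl (id 9, lev 2).
Iteration 3: rows with manager_id in {9} -> Eve (id 10, lev 3).
Iteration 4: rows with manager_id in {10} -> Yara (id 13, lev 4).
Iteration 5: no rows with manager_id in {13}; recursion stops.
SUM(lev) = 0 + 1 + 1 + 2 + 3 + 4 = 11.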